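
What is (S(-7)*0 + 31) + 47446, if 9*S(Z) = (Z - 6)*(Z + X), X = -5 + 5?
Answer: 47477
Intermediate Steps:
X = 0
S(Z) = Z*(-6 + Z)/9 (S(Z) = ((Z - 6)*(Z + 0))/9 = ((-6 + Z)*Z)/9 = (Z*(-6 + Z))/9 = Z*(-6 + Z)/9)
(S(-7)*0 + 31) + 47446 = (((1/9)*(-7)*(-6 - 7))*0 + 31) + 47446 = (((1/9)*(-7)*(-13))*0 + 31) + 47446 = ((91/9)*0 + 31) + 47446 = (0 + 31) + 47446 = 31 + 47446 = 47477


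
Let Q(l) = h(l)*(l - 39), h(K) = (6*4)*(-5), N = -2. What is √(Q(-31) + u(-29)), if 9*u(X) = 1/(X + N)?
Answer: √72651569/93 ≈ 91.651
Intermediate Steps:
h(K) = -120 (h(K) = 24*(-5) = -120)
u(X) = 1/(9*(-2 + X)) (u(X) = 1/(9*(X - 2)) = 1/(9*(-2 + X)))
Q(l) = 4680 - 120*l (Q(l) = -120*(l - 39) = -120*(-39 + l) = 4680 - 120*l)
√(Q(-31) + u(-29)) = √((4680 - 120*(-31)) + 1/(9*(-2 - 29))) = √((4680 + 3720) + (⅑)/(-31)) = √(8400 + (⅑)*(-1/31)) = √(8400 - 1/279) = √(2343599/279) = √72651569/93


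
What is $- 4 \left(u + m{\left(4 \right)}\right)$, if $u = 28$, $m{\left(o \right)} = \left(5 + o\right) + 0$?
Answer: $-148$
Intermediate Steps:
$m{\left(o \right)} = 5 + o$
$- 4 \left(u + m{\left(4 \right)}\right) = - 4 \left(28 + \left(5 + 4\right)\right) = - 4 \left(28 + 9\right) = \left(-4\right) 37 = -148$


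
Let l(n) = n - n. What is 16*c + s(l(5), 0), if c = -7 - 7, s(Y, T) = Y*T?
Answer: -224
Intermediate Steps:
l(n) = 0
s(Y, T) = T*Y
c = -14
16*c + s(l(5), 0) = 16*(-14) + 0*0 = -224 + 0 = -224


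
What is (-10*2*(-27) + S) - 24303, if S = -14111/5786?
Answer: -137506829/5786 ≈ -23765.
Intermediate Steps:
S = -14111/5786 (S = -14111*1/5786 = -14111/5786 ≈ -2.4388)
(-10*2*(-27) + S) - 24303 = (-10*2*(-27) - 14111/5786) - 24303 = (-20*(-27) - 14111/5786) - 24303 = (540 - 14111/5786) - 24303 = 3110329/5786 - 24303 = -137506829/5786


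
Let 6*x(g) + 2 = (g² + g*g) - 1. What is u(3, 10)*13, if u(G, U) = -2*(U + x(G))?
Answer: -325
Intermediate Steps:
x(g) = -½ + g²/3 (x(g) = -⅓ + ((g² + g*g) - 1)/6 = -⅓ + ((g² + g²) - 1)/6 = -⅓ + (2*g² - 1)/6 = -⅓ + (-1 + 2*g²)/6 = -⅓ + (-⅙ + g²/3) = -½ + g²/3)
u(G, U) = 1 - 2*U - 2*G²/3 (u(G, U) = -2*(U + (-½ + G²/3)) = -2*(-½ + U + G²/3) = 1 - 2*U - 2*G²/3)
u(3, 10)*13 = (1 - 2*10 - ⅔*3²)*13 = (1 - 20 - ⅔*9)*13 = (1 - 20 - 6)*13 = -25*13 = -325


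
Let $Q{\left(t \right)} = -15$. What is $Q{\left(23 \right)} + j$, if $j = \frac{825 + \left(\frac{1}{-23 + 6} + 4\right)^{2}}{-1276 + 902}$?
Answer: $- \frac{932102}{54043} \approx -17.247$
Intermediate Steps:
$j = - \frac{121457}{54043}$ ($j = \frac{825 + \left(\frac{1}{-17} + 4\right)^{2}}{-374} = \left(825 + \left(- \frac{1}{17} + 4\right)^{2}\right) \left(- \frac{1}{374}\right) = \left(825 + \left(\frac{67}{17}\right)^{2}\right) \left(- \frac{1}{374}\right) = \left(825 + \frac{4489}{289}\right) \left(- \frac{1}{374}\right) = \frac{242914}{289} \left(- \frac{1}{374}\right) = - \frac{121457}{54043} \approx -2.2474$)
$Q{\left(23 \right)} + j = -15 - \frac{121457}{54043} = - \frac{932102}{54043}$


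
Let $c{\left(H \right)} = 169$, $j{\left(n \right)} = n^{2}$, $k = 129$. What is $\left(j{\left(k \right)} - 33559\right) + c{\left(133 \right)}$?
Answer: $-16749$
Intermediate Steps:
$\left(j{\left(k \right)} - 33559\right) + c{\left(133 \right)} = \left(129^{2} - 33559\right) + 169 = \left(16641 - 33559\right) + 169 = -16918 + 169 = -16749$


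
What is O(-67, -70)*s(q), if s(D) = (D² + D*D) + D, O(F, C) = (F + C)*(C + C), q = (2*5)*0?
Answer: 0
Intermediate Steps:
q = 0 (q = 10*0 = 0)
O(F, C) = 2*C*(C + F) (O(F, C) = (C + F)*(2*C) = 2*C*(C + F))
s(D) = D + 2*D² (s(D) = (D² + D²) + D = 2*D² + D = D + 2*D²)
O(-67, -70)*s(q) = (2*(-70)*(-70 - 67))*(0*(1 + 2*0)) = (2*(-70)*(-137))*(0*(1 + 0)) = 19180*(0*1) = 19180*0 = 0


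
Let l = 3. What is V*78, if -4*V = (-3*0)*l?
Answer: 0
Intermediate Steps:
V = 0 (V = -(-3*0)*3/4 = -0*3 = -1/4*0 = 0)
V*78 = 0*78 = 0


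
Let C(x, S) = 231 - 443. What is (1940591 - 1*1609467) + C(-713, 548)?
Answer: 330912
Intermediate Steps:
C(x, S) = -212
(1940591 - 1*1609467) + C(-713, 548) = (1940591 - 1*1609467) - 212 = (1940591 - 1609467) - 212 = 331124 - 212 = 330912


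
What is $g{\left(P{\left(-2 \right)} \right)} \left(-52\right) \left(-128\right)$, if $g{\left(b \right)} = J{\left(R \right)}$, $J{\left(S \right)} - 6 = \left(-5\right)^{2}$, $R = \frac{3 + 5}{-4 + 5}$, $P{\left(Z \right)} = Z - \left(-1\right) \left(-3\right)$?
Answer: $206336$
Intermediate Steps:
$P{\left(Z \right)} = -3 + Z$ ($P{\left(Z \right)} = Z - 3 = -3 + Z$)
$R = 8$ ($R = \frac{8}{1} = 8 \cdot 1 = 8$)
$J{\left(S \right)} = 31$ ($J{\left(S \right)} = 6 + \left(-5\right)^{2} = 6 + 25 = 31$)
$g{\left(b \right)} = 31$
$g{\left(P{\left(-2 \right)} \right)} \left(-52\right) \left(-128\right) = 31 \left(-52\right) \left(-128\right) = \left(-1612\right) \left(-128\right) = 206336$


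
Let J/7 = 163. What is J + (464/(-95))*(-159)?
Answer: 182171/95 ≈ 1917.6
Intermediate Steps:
J = 1141 (J = 7*163 = 1141)
J + (464/(-95))*(-159) = 1141 + (464/(-95))*(-159) = 1141 + (464*(-1/95))*(-159) = 1141 - 464/95*(-159) = 1141 + 73776/95 = 182171/95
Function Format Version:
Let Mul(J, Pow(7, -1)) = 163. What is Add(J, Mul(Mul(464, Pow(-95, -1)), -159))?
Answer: Rational(182171, 95) ≈ 1917.6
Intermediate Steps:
J = 1141 (J = Mul(7, 163) = 1141)
Add(J, Mul(Mul(464, Pow(-95, -1)), -159)) = Add(1141, Mul(Mul(464, Pow(-95, -1)), -159)) = Add(1141, Mul(Mul(464, Rational(-1, 95)), -159)) = Add(1141, Mul(Rational(-464, 95), -159)) = Add(1141, Rational(73776, 95)) = Rational(182171, 95)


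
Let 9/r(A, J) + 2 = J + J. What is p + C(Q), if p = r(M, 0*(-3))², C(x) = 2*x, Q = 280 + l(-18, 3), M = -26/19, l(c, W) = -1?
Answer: 2313/4 ≈ 578.25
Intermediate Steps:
M = -26/19 (M = -26*1/19 = -26/19 ≈ -1.3684)
Q = 279 (Q = 280 - 1 = 279)
r(A, J) = 9/(-2 + 2*J) (r(A, J) = 9/(-2 + (J + J)) = 9/(-2 + 2*J))
p = 81/4 (p = (9/(2*(-1 + 0*(-3))))² = (9/(2*(-1 + 0)))² = ((9/2)/(-1))² = ((9/2)*(-1))² = (-9/2)² = 81/4 ≈ 20.250)
p + C(Q) = 81/4 + 2*279 = 81/4 + 558 = 2313/4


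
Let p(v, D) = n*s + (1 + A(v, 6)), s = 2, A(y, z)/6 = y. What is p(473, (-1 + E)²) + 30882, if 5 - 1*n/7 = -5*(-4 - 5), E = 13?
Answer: 33161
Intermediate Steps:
A(y, z) = 6*y
n = -280 (n = 35 - (-35)*(-4 - 5) = 35 - (-35)*(-9) = 35 - 7*45 = 35 - 315 = -280)
p(v, D) = -559 + 6*v (p(v, D) = -280*2 + (1 + 6*v) = -560 + (1 + 6*v) = -559 + 6*v)
p(473, (-1 + E)²) + 30882 = (-559 + 6*473) + 30882 = (-559 + 2838) + 30882 = 2279 + 30882 = 33161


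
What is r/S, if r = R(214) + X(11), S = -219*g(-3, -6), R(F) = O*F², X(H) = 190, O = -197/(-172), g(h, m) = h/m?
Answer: -1509082/3139 ≈ -480.75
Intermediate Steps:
O = 197/172 (O = -197*(-1/172) = 197/172 ≈ 1.1453)
R(F) = 197*F²/172
S = -219/2 (S = -(-657)/(-6) = -(-657)*(-1)/6 = -219*½ = -219/2 ≈ -109.50)
r = 2263623/43 (r = (197/172)*214² + 190 = (197/172)*45796 + 190 = 2255453/43 + 190 = 2263623/43 ≈ 52642.)
r/S = 2263623/(43*(-219/2)) = (2263623/43)*(-2/219) = -1509082/3139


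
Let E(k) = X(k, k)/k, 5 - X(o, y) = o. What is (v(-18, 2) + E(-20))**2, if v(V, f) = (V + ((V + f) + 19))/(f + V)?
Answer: 25/256 ≈ 0.097656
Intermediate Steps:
X(o, y) = 5 - o
v(V, f) = (19 + f + 2*V)/(V + f) (v(V, f) = (V + (19 + V + f))/(V + f) = (19 + f + 2*V)/(V + f))
E(k) = (5 - k)/k
(v(-18, 2) + E(-20))**2 = ((19 + 2 + 2*(-18))/(-18 + 2) + (5 - 1*(-20))/(-20))**2 = ((19 + 2 - 36)/(-16) - (5 + 20)/20)**2 = (-1/16*(-15) - 1/20*25)**2 = (15/16 - 5/4)**2 = (-5/16)**2 = 25/256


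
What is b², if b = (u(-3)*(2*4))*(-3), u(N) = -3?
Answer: 5184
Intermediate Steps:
b = 72 (b = -6*4*(-3) = -3*8*(-3) = -24*(-3) = 72)
b² = 72² = 5184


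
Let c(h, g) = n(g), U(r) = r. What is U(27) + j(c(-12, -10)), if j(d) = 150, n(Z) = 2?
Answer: 177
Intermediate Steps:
c(h, g) = 2
U(27) + j(c(-12, -10)) = 27 + 150 = 177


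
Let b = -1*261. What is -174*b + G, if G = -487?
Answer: 44927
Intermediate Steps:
b = -261
-174*b + G = -174*(-261) - 487 = 45414 - 487 = 44927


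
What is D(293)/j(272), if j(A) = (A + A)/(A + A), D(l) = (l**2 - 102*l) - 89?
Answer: 55874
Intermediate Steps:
D(l) = -89 + l**2 - 102*l
j(A) = 1 (j(A) = (2*A)/((2*A)) = (2*A)*(1/(2*A)) = 1)
D(293)/j(272) = (-89 + 293**2 - 102*293)/1 = (-89 + 85849 - 29886)*1 = 55874*1 = 55874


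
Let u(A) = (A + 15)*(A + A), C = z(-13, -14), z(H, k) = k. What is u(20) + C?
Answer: 1386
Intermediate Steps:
C = -14
u(A) = 2*A*(15 + A) (u(A) = (15 + A)*(2*A) = 2*A*(15 + A))
u(20) + C = 2*20*(15 + 20) - 14 = 2*20*35 - 14 = 1400 - 14 = 1386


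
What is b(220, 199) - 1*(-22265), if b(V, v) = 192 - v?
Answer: 22258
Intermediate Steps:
b(220, 199) - 1*(-22265) = (192 - 1*199) - 1*(-22265) = (192 - 199) + 22265 = -7 + 22265 = 22258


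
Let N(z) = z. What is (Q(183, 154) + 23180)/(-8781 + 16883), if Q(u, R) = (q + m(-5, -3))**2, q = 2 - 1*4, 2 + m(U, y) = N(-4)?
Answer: 11622/4051 ≈ 2.8689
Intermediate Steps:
m(U, y) = -6 (m(U, y) = -2 - 4 = -6)
q = -2 (q = 2 - 4 = -2)
Q(u, R) = 64 (Q(u, R) = (-2 - 6)**2 = (-8)**2 = 64)
(Q(183, 154) + 23180)/(-8781 + 16883) = (64 + 23180)/(-8781 + 16883) = 23244/8102 = 23244*(1/8102) = 11622/4051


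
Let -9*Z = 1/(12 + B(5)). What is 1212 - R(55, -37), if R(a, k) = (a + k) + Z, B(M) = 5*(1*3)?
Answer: 290143/243 ≈ 1194.0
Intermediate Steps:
B(M) = 15 (B(M) = 5*3 = 15)
Z = -1/243 (Z = -1/(9*(12 + 15)) = -⅑/27 = -⅑*1/27 = -1/243 ≈ -0.0041152)
R(a, k) = -1/243 + a + k (R(a, k) = (a + k) - 1/243 = -1/243 + a + k)
1212 - R(55, -37) = 1212 - (-1/243 + 55 - 37) = 1212 - 1*4373/243 = 1212 - 4373/243 = 290143/243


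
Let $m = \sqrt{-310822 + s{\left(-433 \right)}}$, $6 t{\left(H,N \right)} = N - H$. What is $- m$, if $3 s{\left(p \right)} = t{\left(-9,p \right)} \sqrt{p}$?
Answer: $- \frac{\sqrt{-2797398 - 212 i \sqrt{433}}}{3} \approx -0.43959 + 557.51 i$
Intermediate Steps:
$t{\left(H,N \right)} = - \frac{H}{6} + \frac{N}{6}$ ($t{\left(H,N \right)} = \frac{N - H}{6} = - \frac{H}{6} + \frac{N}{6}$)
$s{\left(p \right)} = \frac{\sqrt{p} \left(\frac{3}{2} + \frac{p}{6}\right)}{3}$ ($s{\left(p \right)} = \frac{\left(\left(- \frac{1}{6}\right) \left(-9\right) + \frac{p}{6}\right) \sqrt{p}}{3} = \frac{\left(\frac{3}{2} + \frac{p}{6}\right) \sqrt{p}}{3} = \frac{\sqrt{p} \left(\frac{3}{2} + \frac{p}{6}\right)}{3}$)
$m = \sqrt{-310822 - \frac{212 i \sqrt{433}}{9}}$ ($m = \sqrt{-310822 + \frac{\sqrt{-433} \left(9 - 433\right)}{18}} = \sqrt{-310822 + \frac{1}{18} i \sqrt{433} \left(-424\right)} = \sqrt{-310822 - \frac{212 i \sqrt{433}}{9}} \approx 0.44 - 557.51 i$)
$- m = - \frac{\sqrt{-2797398 - 212 i \sqrt{433}}}{3}$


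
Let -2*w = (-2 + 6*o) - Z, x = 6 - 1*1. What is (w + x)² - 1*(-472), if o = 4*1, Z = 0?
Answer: 508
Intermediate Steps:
o = 4
x = 5 (x = 6 - 1 = 5)
w = -11 (w = -((-2 + 6*4) - 1*0)/2 = -((-2 + 24) + 0)/2 = -(22 + 0)/2 = -½*22 = -11)
(w + x)² - 1*(-472) = (-11 + 5)² - 1*(-472) = (-6)² + 472 = 36 + 472 = 508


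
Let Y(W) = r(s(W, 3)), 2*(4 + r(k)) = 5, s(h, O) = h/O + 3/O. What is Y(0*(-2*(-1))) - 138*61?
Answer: -16839/2 ≈ -8419.5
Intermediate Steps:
s(h, O) = 3/O + h/O
r(k) = -3/2 (r(k) = -4 + (1/2)*5 = -4 + 5/2 = -3/2)
Y(W) = -3/2
Y(0*(-2*(-1))) - 138*61 = -3/2 - 138*61 = -3/2 - 8418 = -16839/2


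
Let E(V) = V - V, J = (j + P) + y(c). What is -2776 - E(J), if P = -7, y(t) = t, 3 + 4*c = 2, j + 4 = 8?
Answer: -2776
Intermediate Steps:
j = 4 (j = -4 + 8 = 4)
c = -¼ (c = -¾ + (¼)*2 = -¾ + ½ = -¼ ≈ -0.25000)
J = -13/4 (J = (4 - 7) - ¼ = -3 - ¼ = -13/4 ≈ -3.2500)
E(V) = 0
-2776 - E(J) = -2776 - 1*0 = -2776 + 0 = -2776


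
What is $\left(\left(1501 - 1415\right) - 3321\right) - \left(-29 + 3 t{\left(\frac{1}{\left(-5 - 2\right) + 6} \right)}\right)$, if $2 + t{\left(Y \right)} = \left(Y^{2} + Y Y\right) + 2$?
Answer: $-3212$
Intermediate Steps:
$t{\left(Y \right)} = 2 Y^{2}$ ($t{\left(Y \right)} = -2 + \left(\left(Y^{2} + Y Y\right) + 2\right) = -2 + \left(\left(Y^{2} + Y^{2}\right) + 2\right) = -2 + \left(2 Y^{2} + 2\right) = -2 + \left(2 + 2 Y^{2}\right) = 2 Y^{2}$)
$\left(\left(1501 - 1415\right) - 3321\right) - \left(-29 + 3 t{\left(\frac{1}{\left(-5 - 2\right) + 6} \right)}\right) = \left(\left(1501 - 1415\right) - 3321\right) + \left(29 - 3 \cdot 2 \left(\frac{1}{\left(-5 - 2\right) + 6}\right)^{2}\right) = \left(\left(1501 - 1415\right) - 3321\right) + \left(29 - 3 \cdot 2 \left(\frac{1}{-7 + 6}\right)^{2}\right) = \left(86 - 3321\right) + \left(29 - 3 \cdot 2 \left(\frac{1}{-1}\right)^{2}\right) = -3235 + \left(29 - 3 \cdot 2 \left(-1\right)^{2}\right) = -3235 + \left(29 - 3 \cdot 2 \cdot 1\right) = -3235 + \left(29 - 6\right) = -3235 + 23 = -3212$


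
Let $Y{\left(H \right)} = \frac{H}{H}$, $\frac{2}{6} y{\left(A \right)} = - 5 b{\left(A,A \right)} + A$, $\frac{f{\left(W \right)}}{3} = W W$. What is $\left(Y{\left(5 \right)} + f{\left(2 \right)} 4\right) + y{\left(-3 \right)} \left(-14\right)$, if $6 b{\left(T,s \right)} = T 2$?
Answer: $-35$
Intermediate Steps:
$b{\left(T,s \right)} = \frac{T}{3}$ ($b{\left(T,s \right)} = \frac{T 2}{6} = \frac{2 T}{6} = \frac{T}{3}$)
$f{\left(W \right)} = 3 W^{2}$ ($f{\left(W \right)} = 3 W W = 3 W^{2}$)
$y{\left(A \right)} = - 2 A$ ($y{\left(A \right)} = 3 \left(- 5 \frac{A}{3} + A\right) = 3 \left(- \frac{5 A}{3} + A\right) = 3 \left(- \frac{2 A}{3}\right) = - 2 A$)
$Y{\left(H \right)} = 1$
$\left(Y{\left(5 \right)} + f{\left(2 \right)} 4\right) + y{\left(-3 \right)} \left(-14\right) = \left(1 + 3 \cdot 2^{2} \cdot 4\right) + \left(-2\right) \left(-3\right) \left(-14\right) = \left(1 + 3 \cdot 4 \cdot 4\right) + 6 \left(-14\right) = \left(1 + 12 \cdot 4\right) - 84 = \left(1 + 48\right) - 84 = 49 - 84 = -35$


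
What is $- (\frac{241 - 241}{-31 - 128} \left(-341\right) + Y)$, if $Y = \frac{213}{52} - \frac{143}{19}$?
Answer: $\frac{3389}{988} \approx 3.4302$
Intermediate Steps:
$Y = - \frac{3389}{988}$ ($Y = 213 \cdot \frac{1}{52} - \frac{143}{19} = \frac{213}{52} - \frac{143}{19} = - \frac{3389}{988} \approx -3.4302$)
$- (\frac{241 - 241}{-31 - 128} \left(-341\right) + Y) = - (\frac{241 - 241}{-31 - 128} \left(-341\right) - \frac{3389}{988}) = - (\frac{0}{-159} \left(-341\right) - \frac{3389}{988}) = - (0 \left(- \frac{1}{159}\right) \left(-341\right) - \frac{3389}{988}) = - (0 \left(-341\right) - \frac{3389}{988}) = - (0 - \frac{3389}{988}) = \left(-1\right) \left(- \frac{3389}{988}\right) = \frac{3389}{988}$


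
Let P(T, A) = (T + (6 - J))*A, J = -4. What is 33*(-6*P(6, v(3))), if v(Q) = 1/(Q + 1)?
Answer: -792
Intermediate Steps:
v(Q) = 1/(1 + Q)
P(T, A) = A*(10 + T) (P(T, A) = (T + (6 - 1*(-4)))*A = (T + (6 + 4))*A = (T + 10)*A = (10 + T)*A = A*(10 + T))
33*(-6*P(6, v(3))) = 33*(-6*(10 + 6)/(1 + 3)) = 33*(-6*16/4) = 33*(-3*16/2) = 33*(-6*4) = 33*(-24) = -792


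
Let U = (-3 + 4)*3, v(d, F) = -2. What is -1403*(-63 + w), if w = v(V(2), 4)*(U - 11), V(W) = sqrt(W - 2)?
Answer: 65941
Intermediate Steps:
V(W) = sqrt(-2 + W)
U = 3 (U = 1*3 = 3)
w = 16 (w = -2*(3 - 11) = -2*(-8) = 16)
-1403*(-63 + w) = -1403*(-63 + 16) = -1403*(-47) = 65941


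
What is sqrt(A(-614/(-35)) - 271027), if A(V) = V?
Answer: I*sqrt(331986585)/35 ≈ 520.59*I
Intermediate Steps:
sqrt(A(-614/(-35)) - 271027) = sqrt(-614/(-35) - 271027) = sqrt(-614*(-1/35) - 271027) = sqrt(614/35 - 271027) = sqrt(-9485331/35) = I*sqrt(331986585)/35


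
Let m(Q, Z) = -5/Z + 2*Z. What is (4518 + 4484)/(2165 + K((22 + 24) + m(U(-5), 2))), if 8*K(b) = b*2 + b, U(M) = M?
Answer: 144032/34925 ≈ 4.1240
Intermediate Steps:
K(b) = 3*b/8 (K(b) = (b*2 + b)/8 = (2*b + b)/8 = (3*b)/8 = 3*b/8)
(4518 + 4484)/(2165 + K((22 + 24) + m(U(-5), 2))) = (4518 + 4484)/(2165 + 3*((22 + 24) + (-5/2 + 2*2))/8) = 9002/(2165 + 3*(46 + (-5*½ + 4))/8) = 9002/(2165 + 3*(46 + (-5/2 + 4))/8) = 9002/(2165 + 3*(46 + 3/2)/8) = 9002/(2165 + (3/8)*(95/2)) = 9002/(2165 + 285/16) = 9002/(34925/16) = 9002*(16/34925) = 144032/34925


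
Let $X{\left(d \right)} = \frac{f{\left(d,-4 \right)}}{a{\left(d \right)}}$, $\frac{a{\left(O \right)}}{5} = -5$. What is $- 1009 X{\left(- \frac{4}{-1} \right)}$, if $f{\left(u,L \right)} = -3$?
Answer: $- \frac{3027}{25} \approx -121.08$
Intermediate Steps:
$a{\left(O \right)} = -25$ ($a{\left(O \right)} = 5 \left(-5\right) = -25$)
$X{\left(d \right)} = \frac{3}{25}$ ($X{\left(d \right)} = - \frac{3}{-25} = \left(-3\right) \left(- \frac{1}{25}\right) = \frac{3}{25}$)
$- 1009 X{\left(- \frac{4}{-1} \right)} = \left(-1009\right) \frac{3}{25} = - \frac{3027}{25}$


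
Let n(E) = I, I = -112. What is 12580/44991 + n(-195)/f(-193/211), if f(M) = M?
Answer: 1065655252/8683263 ≈ 122.73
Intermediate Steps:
n(E) = -112
12580/44991 + n(-195)/f(-193/211) = 12580/44991 - 112/((-193/211)) = 12580*(1/44991) - 112/((-193*1/211)) = 12580/44991 - 112/(-193/211) = 12580/44991 - 112*(-211/193) = 12580/44991 + 23632/193 = 1065655252/8683263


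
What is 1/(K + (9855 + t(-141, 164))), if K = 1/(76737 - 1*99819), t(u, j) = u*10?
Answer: 23082/194927489 ≈ 0.00011841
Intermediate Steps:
t(u, j) = 10*u
K = -1/23082 (K = 1/(76737 - 99819) = 1/(-23082) = -1/23082 ≈ -4.3324e-5)
1/(K + (9855 + t(-141, 164))) = 1/(-1/23082 + (9855 + 10*(-141))) = 1/(-1/23082 + (9855 - 1410)) = 1/(-1/23082 + 8445) = 1/(194927489/23082) = 23082/194927489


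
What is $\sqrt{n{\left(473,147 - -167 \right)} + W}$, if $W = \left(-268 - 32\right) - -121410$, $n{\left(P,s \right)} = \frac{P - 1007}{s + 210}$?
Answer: $\frac{3 \sqrt{923711654}}{262} \approx 348.01$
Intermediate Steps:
$n{\left(P,s \right)} = \frac{-1007 + P}{210 + s}$
$W = 121110$ ($W = \left(-268 - 32\right) + 121410 = -300 + 121410 = 121110$)
$\sqrt{n{\left(473,147 - -167 \right)} + W} = \sqrt{\frac{-1007 + 473}{210 + \left(147 - -167\right)} + 121110} = \sqrt{\frac{1}{210 + \left(147 + 167\right)} \left(-534\right) + 121110} = \sqrt{\frac{1}{210 + 314} \left(-534\right) + 121110} = \sqrt{\frac{1}{524} \left(-534\right) + 121110} = \sqrt{- \frac{267}{262} + 121110} = \sqrt{\frac{31730553}{262}} = \frac{3 \sqrt{923711654}}{262}$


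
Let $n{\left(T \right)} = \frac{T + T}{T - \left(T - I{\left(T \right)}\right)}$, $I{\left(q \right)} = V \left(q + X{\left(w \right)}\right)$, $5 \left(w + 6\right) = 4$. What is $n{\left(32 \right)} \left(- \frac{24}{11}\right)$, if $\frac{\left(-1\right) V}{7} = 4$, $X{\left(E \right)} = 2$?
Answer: $\frac{192}{1309} \approx 0.14668$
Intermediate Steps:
$w = - \frac{26}{5}$ ($w = -6 + \frac{1}{5} \cdot 4 = -6 + \frac{4}{5} = - \frac{26}{5} \approx -5.2$)
$V = -28$ ($V = \left(-7\right) 4 = -28$)
$I{\left(q \right)} = -56 - 28 q$ ($I{\left(q \right)} = - 28 \left(q + 2\right) = - 28 \left(2 + q\right) = -56 - 28 q$)
$n{\left(T \right)} = \frac{2 T}{-56 - 28 T}$ ($n{\left(T \right)} = \frac{T + T}{T - \left(56 + 29 T\right)} = \frac{2 T}{T - \left(56 + 29 T\right)} = \frac{2 T}{-56 - 28 T}$)
$n{\left(32 \right)} \left(- \frac{24}{11}\right) = \frac{1}{14} \cdot 32 \frac{1}{-2 - 32} \left(- \frac{24}{11}\right) = \frac{1}{14} \cdot 32 \frac{1}{-2 - 32} \left(\left(-24\right) \frac{1}{11}\right) = \frac{1}{14} \cdot 32 \frac{1}{-34} \left(- \frac{24}{11}\right) = \frac{1}{14} \cdot 32 \left(- \frac{1}{34}\right) \left(- \frac{24}{11}\right) = \left(- \frac{8}{119}\right) \left(- \frac{24}{11}\right) = \frac{192}{1309}$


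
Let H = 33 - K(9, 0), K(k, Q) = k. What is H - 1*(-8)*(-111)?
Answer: -864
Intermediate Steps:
H = 24 (H = 33 - 1*9 = 33 - 9 = 24)
H - 1*(-8)*(-111) = 24 - 1*(-8)*(-111) = 24 + 8*(-111) = 24 - 888 = -864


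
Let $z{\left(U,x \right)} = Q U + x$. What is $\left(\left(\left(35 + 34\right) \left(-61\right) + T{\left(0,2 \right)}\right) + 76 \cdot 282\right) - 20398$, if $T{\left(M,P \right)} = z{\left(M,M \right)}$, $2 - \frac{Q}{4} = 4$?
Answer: $-3175$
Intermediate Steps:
$Q = -8$ ($Q = 8 - 16 = -8$)
$z{\left(U,x \right)} = x - 8 U$ ($z{\left(U,x \right)} = - 8 U + x = x - 8 U$)
$T{\left(M,P \right)} = - 7 M$ ($T{\left(M,P \right)} = M - 8 M = - 7 M$)
$\left(\left(\left(35 + 34\right) \left(-61\right) + T{\left(0,2 \right)}\right) + 76 \cdot 282\right) - 20398 = \left(\left(\left(35 + 34\right) \left(-61\right) - 0\right) + 76 \cdot 282\right) - 20398 = \left(\left(69 \left(-61\right) + 0\right) + 21432\right) - 20398 = \left(\left(-4209 + 0\right) + 21432\right) - 20398 = \left(-4209 + 21432\right) - 20398 = 17223 - 20398 = -3175$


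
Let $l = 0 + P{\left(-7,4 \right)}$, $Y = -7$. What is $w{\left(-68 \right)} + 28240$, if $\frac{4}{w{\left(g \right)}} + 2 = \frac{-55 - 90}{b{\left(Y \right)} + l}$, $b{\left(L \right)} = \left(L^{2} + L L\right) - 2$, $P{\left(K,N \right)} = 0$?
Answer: $\frac{9516496}{337} \approx 28239.0$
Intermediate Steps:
$b{\left(L \right)} = -2 + 2 L^{2}$ ($b{\left(L \right)} = \left(L^{2} + L^{2}\right) - 2 = 2 L^{2} - 2 = -2 + 2 L^{2}$)
$l = 0$ ($l = 0 + 0 = 0$)
$w{\left(g \right)} = - \frac{384}{337}$ ($w{\left(g \right)} = \frac{4}{-2 + \frac{-55 - 90}{\left(-2 + 2 \left(-7\right)^{2}\right) + 0}} = \frac{4}{-2 - \frac{145}{\left(-2 + 2 \cdot 49\right) + 0}} = \frac{4}{-2 - \frac{145}{\left(-2 + 98\right) + 0}} = \frac{4}{-2 - \frac{145}{96 + 0}} = \frac{4}{-2 - \frac{145}{96}} = \frac{4}{- \frac{337}{96}} = 4 \left(- \frac{96}{337}\right) = - \frac{384}{337}$)
$w{\left(-68 \right)} + 28240 = - \frac{384}{337} + 28240 = \frac{9516496}{337}$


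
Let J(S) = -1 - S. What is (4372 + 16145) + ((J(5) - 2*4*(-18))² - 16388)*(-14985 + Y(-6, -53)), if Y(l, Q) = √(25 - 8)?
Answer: -39779643 + 2656*√17 ≈ -3.9769e+7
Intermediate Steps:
Y(l, Q) = √17
(4372 + 16145) + ((J(5) - 2*4*(-18))² - 16388)*(-14985 + Y(-6, -53)) = (4372 + 16145) + (((-1 - 1*5) - 2*4*(-18))² - 16388)*(-14985 + √17) = 20517 + (((-1 - 5) - 8*(-18))² - 16388)*(-14985 + √17) = 20517 + ((-6 + 144)² - 16388)*(-14985 + √17) = 20517 + (138² - 16388)*(-14985 + √17) = 20517 + (19044 - 16388)*(-14985 + √17) = 20517 + 2656*(-14985 + √17) = 20517 + (-39800160 + 2656*√17) = -39779643 + 2656*√17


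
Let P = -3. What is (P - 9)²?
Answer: 144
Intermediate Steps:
(P - 9)² = (-3 - 9)² = (-12)² = 144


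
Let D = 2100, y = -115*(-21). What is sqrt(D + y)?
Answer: sqrt(4515) ≈ 67.194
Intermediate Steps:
y = 2415
sqrt(D + y) = sqrt(2100 + 2415) = sqrt(4515)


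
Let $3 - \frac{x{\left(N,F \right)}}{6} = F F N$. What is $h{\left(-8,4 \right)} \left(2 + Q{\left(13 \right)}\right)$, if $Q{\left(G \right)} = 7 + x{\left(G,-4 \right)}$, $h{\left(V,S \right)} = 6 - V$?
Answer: $-17094$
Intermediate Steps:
$x{\left(N,F \right)} = 18 - 6 N F^{2}$ ($x{\left(N,F \right)} = 18 - 6 F F N = 18 - 6 F^{2} N = 18 - 6 N F^{2}$)
$Q{\left(G \right)} = 25 - 96 G$ ($Q{\left(G \right)} = 7 - \left(-18 + 6 G \left(-4\right)^{2}\right) = 7 - \left(-18 + 6 G 16\right) = 7 - \left(-18 + 96 G\right) = 25 - 96 G$)
$h{\left(-8,4 \right)} \left(2 + Q{\left(13 \right)}\right) = \left(6 - -8\right) \left(2 + \left(25 - 1248\right)\right) = \left(6 + 8\right) \left(2 + \left(25 - 1248\right)\right) = 14 \left(2 - 1223\right) = 14 \left(-1221\right) = -17094$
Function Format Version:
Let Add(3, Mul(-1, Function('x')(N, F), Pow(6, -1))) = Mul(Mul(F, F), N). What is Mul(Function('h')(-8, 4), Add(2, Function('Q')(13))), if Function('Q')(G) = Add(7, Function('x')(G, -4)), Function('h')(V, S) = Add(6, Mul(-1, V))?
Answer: -17094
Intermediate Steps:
Function('x')(N, F) = Add(18, Mul(-6, N, Pow(F, 2))) (Function('x')(N, F) = Add(18, Mul(-6, Mul(Mul(F, F), N))) = Add(18, Mul(-6, Mul(Pow(F, 2), N))) = Add(18, Mul(-6, Mul(N, Pow(F, 2)))) = Add(18, Mul(-6, N, Pow(F, 2))))
Function('Q')(G) = Add(25, Mul(-96, G)) (Function('Q')(G) = Add(7, Add(18, Mul(-6, G, Pow(-4, 2)))) = Add(7, Add(18, Mul(-6, G, 16))) = Add(7, Add(18, Mul(-96, G))) = Add(25, Mul(-96, G)))
Mul(Function('h')(-8, 4), Add(2, Function('Q')(13))) = Mul(Add(6, Mul(-1, -8)), Add(2, Add(25, Mul(-96, 13)))) = Mul(Add(6, 8), Add(2, Add(25, -1248))) = Mul(14, Add(2, -1223)) = Mul(14, -1221) = -17094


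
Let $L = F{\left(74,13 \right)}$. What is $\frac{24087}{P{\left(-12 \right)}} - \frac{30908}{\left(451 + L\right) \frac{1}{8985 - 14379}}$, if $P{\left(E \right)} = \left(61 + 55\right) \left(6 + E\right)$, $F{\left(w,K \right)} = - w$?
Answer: $\frac{1333637639}{3016} \approx 4.4219 \cdot 10^{5}$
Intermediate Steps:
$L = -74$ ($L = \left(-1\right) 74 = -74$)
$P{\left(E \right)} = 696 + 116 E$ ($P{\left(E \right)} = 116 \left(6 + E\right) = 696 + 116 E$)
$\frac{24087}{P{\left(-12 \right)}} - \frac{30908}{\left(451 + L\right) \frac{1}{8985 - 14379}} = \frac{24087}{696 + 116 \left(-12\right)} - \frac{30908}{\left(451 - 74\right) \frac{1}{8985 - 14379}} = \frac{24087}{696 - 1392} - \frac{30908}{377 \frac{1}{-5394}} = \frac{24087}{-696} - \frac{30908}{377 \left(- \frac{1}{5394}\right)} = 24087 \left(- \frac{1}{696}\right) - \frac{30908}{- \frac{13}{186}} = - \frac{8029}{232} - - \frac{5748888}{13} = - \frac{8029}{232} + \frac{5748888}{13} = \frac{1333637639}{3016}$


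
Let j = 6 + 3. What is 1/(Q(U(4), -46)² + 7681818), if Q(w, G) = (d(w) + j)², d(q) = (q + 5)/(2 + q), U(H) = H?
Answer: 16/123103569 ≈ 1.2997e-7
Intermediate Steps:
d(q) = (5 + q)/(2 + q)
j = 9
Q(w, G) = (9 + (5 + w)/(2 + w))² (Q(w, G) = ((5 + w)/(2 + w) + 9)² = (9 + (5 + w)/(2 + w))²)
1/(Q(U(4), -46)² + 7681818) = 1/(((23 + 10*4)²/(2 + 4)²)² + 7681818) = 1/(((23 + 40)²/6²)² + 7681818) = 1/(((1/36)*63²)² + 7681818) = 1/(((1/36)*3969)² + 7681818) = 1/((441/4)² + 7681818) = 1/(194481/16 + 7681818) = 1/(123103569/16) = 16/123103569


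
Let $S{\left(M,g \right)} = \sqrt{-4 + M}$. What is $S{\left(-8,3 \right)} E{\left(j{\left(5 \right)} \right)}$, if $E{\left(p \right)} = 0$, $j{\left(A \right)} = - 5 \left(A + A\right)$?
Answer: $0$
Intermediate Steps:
$j{\left(A \right)} = - 10 A$ ($j{\left(A \right)} = - 5 \cdot 2 A = - 10 A$)
$S{\left(-8,3 \right)} E{\left(j{\left(5 \right)} \right)} = \sqrt{-4 - 8} \cdot 0 = \sqrt{-12} \cdot 0 = 2 i \sqrt{3} \cdot 0 = 0$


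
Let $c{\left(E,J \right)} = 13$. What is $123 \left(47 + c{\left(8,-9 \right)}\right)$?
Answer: $7380$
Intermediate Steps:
$123 \left(47 + c{\left(8,-9 \right)}\right) = 123 \left(47 + 13\right) = 123 \cdot 60 = 7380$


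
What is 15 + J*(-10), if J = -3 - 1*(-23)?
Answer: -185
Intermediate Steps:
J = 20 (J = -3 + 23 = 20)
15 + J*(-10) = 15 + 20*(-10) = 15 - 200 = -185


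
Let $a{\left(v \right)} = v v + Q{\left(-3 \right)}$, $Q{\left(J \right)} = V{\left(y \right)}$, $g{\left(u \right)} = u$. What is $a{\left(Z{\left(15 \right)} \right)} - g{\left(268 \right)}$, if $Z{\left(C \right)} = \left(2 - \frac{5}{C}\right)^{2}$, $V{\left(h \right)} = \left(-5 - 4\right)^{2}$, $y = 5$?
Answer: $- \frac{14522}{81} \approx -179.28$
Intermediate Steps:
$V{\left(h \right)} = 81$ ($V{\left(h \right)} = \left(-9\right)^{2} = 81$)
$Q{\left(J \right)} = 81$
$a{\left(v \right)} = 81 + v^{2}$ ($a{\left(v \right)} = v v + 81 = v^{2} + 81 = 81 + v^{2}$)
$a{\left(Z{\left(15 \right)} \right)} - g{\left(268 \right)} = \left(81 + \left(\frac{\left(-5 + 2 \cdot 15\right)^{2}}{225}\right)^{2}\right) - 268 = \left(81 + \left(\frac{\left(-5 + 30\right)^{2}}{225}\right)^{2}\right) - 268 = \left(81 + \left(\frac{25^{2}}{225}\right)^{2}\right) - 268 = \left(81 + \left(\frac{1}{225} \cdot 625\right)^{2}\right) - 268 = \left(81 + \left(\frac{25}{9}\right)^{2}\right) - 268 = \left(81 + \frac{625}{81}\right) - 268 = \frac{7186}{81} - 268 = - \frac{14522}{81}$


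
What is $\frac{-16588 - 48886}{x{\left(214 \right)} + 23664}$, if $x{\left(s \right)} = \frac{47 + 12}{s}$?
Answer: $- \frac{14011436}{5064155} \approx -2.7668$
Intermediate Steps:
$x{\left(s \right)} = \frac{59}{s}$
$\frac{-16588 - 48886}{x{\left(214 \right)} + 23664} = \frac{-16588 - 48886}{\frac{59}{214} + 23664} = - \frac{65474}{59 \cdot \frac{1}{214} + 23664} = - \frac{65474}{\frac{59}{214} + 23664} = - \frac{65474}{\frac{5064155}{214}} = \left(-65474\right) \frac{214}{5064155} = - \frac{14011436}{5064155}$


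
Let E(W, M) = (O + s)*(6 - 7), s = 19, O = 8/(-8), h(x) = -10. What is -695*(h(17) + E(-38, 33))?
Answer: 19460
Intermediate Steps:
O = -1 (O = 8*(-1/8) = -1)
E(W, M) = -18 (E(W, M) = (-1 + 19)*(6 - 7) = 18*(-1) = -18)
-695*(h(17) + E(-38, 33)) = -695*(-10 - 18) = -695*(-28) = 19460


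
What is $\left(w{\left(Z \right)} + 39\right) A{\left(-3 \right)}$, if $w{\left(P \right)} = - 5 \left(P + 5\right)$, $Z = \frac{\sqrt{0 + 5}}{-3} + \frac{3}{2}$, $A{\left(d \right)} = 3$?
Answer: $\frac{39}{2} + 5 \sqrt{5} \approx 30.68$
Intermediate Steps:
$Z = \frac{3}{2} - \frac{\sqrt{5}}{3}$ ($Z = \sqrt{5} \left(- \frac{1}{3}\right) + 3 \cdot \frac{1}{2} = - \frac{\sqrt{5}}{3} + \frac{3}{2} = \frac{3}{2} - \frac{\sqrt{5}}{3} \approx 0.75464$)
$w{\left(P \right)} = -25 - 5 P$ ($w{\left(P \right)} = - 5 \left(5 + P\right) = -25 - 5 P$)
$\left(w{\left(Z \right)} + 39\right) A{\left(-3 \right)} = \left(\left(-25 - 5 \left(\frac{3}{2} - \frac{\sqrt{5}}{3}\right)\right) + 39\right) 3 = \left(\left(-25 - \left(\frac{15}{2} - \frac{5 \sqrt{5}}{3}\right)\right) + 39\right) 3 = \left(\left(- \frac{65}{2} + \frac{5 \sqrt{5}}{3}\right) + 39\right) 3 = \left(\frac{13}{2} + \frac{5 \sqrt{5}}{3}\right) 3 = \frac{39}{2} + 5 \sqrt{5}$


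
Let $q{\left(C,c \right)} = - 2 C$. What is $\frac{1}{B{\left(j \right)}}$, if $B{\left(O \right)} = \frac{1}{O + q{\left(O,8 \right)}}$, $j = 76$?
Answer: $-76$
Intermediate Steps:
$B{\left(O \right)} = - \frac{1}{O}$ ($B{\left(O \right)} = \frac{1}{O - 2 O} = \frac{1}{\left(-1\right) O} = - \frac{1}{O}$)
$\frac{1}{B{\left(j \right)}} = \frac{1}{\left(-1\right) \frac{1}{76}} = \frac{1}{- \frac{1}{76}} = -76$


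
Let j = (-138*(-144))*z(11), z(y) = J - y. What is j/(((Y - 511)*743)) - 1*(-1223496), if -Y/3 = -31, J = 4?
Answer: 189993092904/155287 ≈ 1.2235e+6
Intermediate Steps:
z(y) = 4 - y
Y = 93 (Y = -3*(-31) = 93)
j = -139104 (j = (-138*(-144))*(4 - 1*11) = 19872*(4 - 11) = 19872*(-7) = -139104)
j/(((Y - 511)*743)) - 1*(-1223496) = -139104*1/(743*(93 - 511)) - 1*(-1223496) = -139104/((-418*743)) + 1223496 = -139104/(-310574) + 1223496 = -139104*(-1/310574) + 1223496 = 69552/155287 + 1223496 = 189993092904/155287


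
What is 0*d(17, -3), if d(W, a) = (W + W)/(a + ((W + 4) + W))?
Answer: 0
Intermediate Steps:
d(W, a) = 2*W/(4 + a + 2*W) (d(W, a) = (2*W)/(a + ((4 + W) + W)) = (2*W)/(a + (4 + 2*W)) = (2*W)/(4 + a + 2*W) = 2*W/(4 + a + 2*W))
0*d(17, -3) = 0*(2*17/(4 - 3 + 2*17)) = 0*(2*17/(4 - 3 + 34)) = 0*(2*17/35) = 0*(2*17*(1/35)) = 0*(34/35) = 0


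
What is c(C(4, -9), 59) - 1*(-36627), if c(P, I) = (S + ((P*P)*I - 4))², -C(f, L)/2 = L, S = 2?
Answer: 365381623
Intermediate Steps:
C(f, L) = -2*L
c(P, I) = (-2 + I*P²)² (c(P, I) = (2 + ((P*P)*I - 4))² = (2 + (P²*I - 4))² = (2 + (I*P² - 4))² = (2 + (-4 + I*P²))² = (-2 + I*P²)²)
c(C(4, -9), 59) - 1*(-36627) = (-2 + 59*(-2*(-9))²)² - 1*(-36627) = (-2 + 59*18²)² + 36627 = (-2 + 59*324)² + 36627 = (-2 + 19116)² + 36627 = 19114² + 36627 = 365344996 + 36627 = 365381623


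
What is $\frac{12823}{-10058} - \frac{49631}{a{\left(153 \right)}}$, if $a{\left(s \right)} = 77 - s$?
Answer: $\frac{249107025}{382204} \approx 651.76$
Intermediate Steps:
$\frac{12823}{-10058} - \frac{49631}{a{\left(153 \right)}} = \frac{12823}{-10058} - \frac{49631}{77 - 153} = 12823 \left(- \frac{1}{10058}\right) - \frac{49631}{77 - 153} = - \frac{12823}{10058} - \frac{49631}{-76} = - \frac{12823}{10058} - - \frac{49631}{76} = - \frac{12823}{10058} + \frac{49631}{76} = \frac{249107025}{382204}$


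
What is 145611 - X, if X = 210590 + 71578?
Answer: -136557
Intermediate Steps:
X = 282168
145611 - X = 145611 - 1*282168 = 145611 - 282168 = -136557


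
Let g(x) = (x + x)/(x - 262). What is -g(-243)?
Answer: -486/505 ≈ -0.96238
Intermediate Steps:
g(x) = 2*x/(-262 + x) (g(x) = (2*x)/(-262 + x) = 2*x/(-262 + x))
-g(-243) = -2*(-243)/(-262 - 243) = -2*(-243)/(-505) = -2*(-243)*(-1)/505 = -1*486/505 = -486/505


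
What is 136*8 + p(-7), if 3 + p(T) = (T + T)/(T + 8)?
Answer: 1071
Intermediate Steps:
p(T) = -3 + 2*T/(8 + T) (p(T) = -3 + (T + T)/(T + 8) = -3 + (2*T)/(8 + T) = -3 + 2*T/(8 + T))
136*8 + p(-7) = 136*8 + (-24 - 1*(-7))/(8 - 7) = 1088 + (-24 + 7)/1 = 1088 + 1*(-17) = 1088 - 17 = 1071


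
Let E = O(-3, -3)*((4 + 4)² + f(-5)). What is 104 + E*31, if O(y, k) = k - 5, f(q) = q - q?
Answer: -15768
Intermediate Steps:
f(q) = 0
O(y, k) = -5 + k
E = -512 (E = (-5 - 3)*((4 + 4)² + 0) = -8*(8² + 0) = -8*(64 + 0) = -8*64 = -512)
104 + E*31 = 104 - 512*31 = 104 - 15872 = -15768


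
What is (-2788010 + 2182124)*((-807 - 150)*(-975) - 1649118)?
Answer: 433840429098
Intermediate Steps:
(-2788010 + 2182124)*((-807 - 150)*(-975) - 1649118) = -605886*(-957*(-975) - 1649118) = -605886*(933075 - 1649118) = -605886*(-716043) = 433840429098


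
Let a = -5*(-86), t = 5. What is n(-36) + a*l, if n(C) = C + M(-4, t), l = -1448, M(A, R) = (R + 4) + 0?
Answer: -622667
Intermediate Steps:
M(A, R) = 4 + R (M(A, R) = (4 + R) + 0 = 4 + R)
n(C) = 9 + C (n(C) = C + (4 + 5) = C + 9 = 9 + C)
a = 430
n(-36) + a*l = (9 - 36) + 430*(-1448) = -27 - 622640 = -622667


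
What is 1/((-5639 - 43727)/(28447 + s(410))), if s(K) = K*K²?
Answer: -68949447/49366 ≈ -1396.7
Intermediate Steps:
s(K) = K³
1/((-5639 - 43727)/(28447 + s(410))) = 1/((-5639 - 43727)/(28447 + 410³)) = 1/(-49366/(28447 + 68921000)) = 1/(-49366/68949447) = -68949447/49366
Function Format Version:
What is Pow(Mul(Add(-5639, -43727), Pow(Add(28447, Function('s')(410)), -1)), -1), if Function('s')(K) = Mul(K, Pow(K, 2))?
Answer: Rational(-68949447, 49366) ≈ -1396.7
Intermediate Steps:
Function('s')(K) = Pow(K, 3)
Pow(Mul(Add(-5639, -43727), Pow(Add(28447, Function('s')(410)), -1)), -1) = Pow(Mul(Add(-5639, -43727), Pow(Add(28447, Pow(410, 3)), -1)), -1) = Pow(Mul(-49366, Pow(Add(28447, 68921000), -1)), -1) = Pow(Mul(-49366, Pow(68949447, -1)), -1) = Pow(Mul(-49366, Rational(1, 68949447)), -1) = Pow(Rational(-49366, 68949447), -1) = Rational(-68949447, 49366)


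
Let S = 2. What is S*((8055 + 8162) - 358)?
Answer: 31718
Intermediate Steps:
S*((8055 + 8162) - 358) = 2*((8055 + 8162) - 358) = 2*(16217 - 358) = 2*15859 = 31718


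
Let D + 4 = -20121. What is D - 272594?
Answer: -292719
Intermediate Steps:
D = -20125 (D = -4 - 20121 = -20125)
D - 272594 = -20125 - 272594 = -292719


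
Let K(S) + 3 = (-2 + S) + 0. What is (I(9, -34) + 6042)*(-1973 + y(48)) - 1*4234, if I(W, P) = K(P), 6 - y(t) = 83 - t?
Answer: -12022240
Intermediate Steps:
y(t) = -77 + t (y(t) = 6 - (83 - t) = 6 + (-83 + t) = -77 + t)
K(S) = -5 + S (K(S) = -3 + ((-2 + S) + 0) = -3 + (-2 + S) = -5 + S)
I(W, P) = -5 + P
(I(9, -34) + 6042)*(-1973 + y(48)) - 1*4234 = ((-5 - 34) + 6042)*(-1973 + (-77 + 48)) - 1*4234 = (-39 + 6042)*(-1973 - 29) - 4234 = 6003*(-2002) - 4234 = -12018006 - 4234 = -12022240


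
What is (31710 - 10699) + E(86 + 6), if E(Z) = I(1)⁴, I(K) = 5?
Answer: 21636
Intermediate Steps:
E(Z) = 625 (E(Z) = 5⁴ = 625)
(31710 - 10699) + E(86 + 6) = (31710 - 10699) + 625 = 21011 + 625 = 21636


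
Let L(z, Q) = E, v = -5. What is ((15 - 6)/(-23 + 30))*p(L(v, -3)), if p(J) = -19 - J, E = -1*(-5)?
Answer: -216/7 ≈ -30.857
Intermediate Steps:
E = 5
L(z, Q) = 5
((15 - 6)/(-23 + 30))*p(L(v, -3)) = ((15 - 6)/(-23 + 30))*(-19 - 1*5) = (9/7)*(-19 - 5) = (9*(⅐))*(-24) = (9/7)*(-24) = -216/7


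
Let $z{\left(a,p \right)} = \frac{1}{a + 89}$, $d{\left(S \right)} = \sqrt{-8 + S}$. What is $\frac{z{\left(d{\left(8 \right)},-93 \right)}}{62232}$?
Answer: $\frac{1}{5538648} \approx 1.8055 \cdot 10^{-7}$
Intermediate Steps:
$z{\left(a,p \right)} = \frac{1}{89 + a}$
$\frac{z{\left(d{\left(8 \right)},-93 \right)}}{62232} = \frac{1}{\left(89 + \sqrt{-8 + 8}\right) 62232} = \frac{1}{89 + \sqrt{0}} \cdot \frac{1}{62232} = \frac{1}{89 + 0} \cdot \frac{1}{62232} = \frac{1}{89} \cdot \frac{1}{62232} = \frac{1}{5538648}$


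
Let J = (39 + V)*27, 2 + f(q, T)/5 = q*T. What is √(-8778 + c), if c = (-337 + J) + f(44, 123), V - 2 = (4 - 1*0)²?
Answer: √19474 ≈ 139.55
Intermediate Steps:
f(q, T) = -10 + 5*T*q (f(q, T) = -10 + 5*(q*T) = -10 + 5*(T*q) = -10 + 5*T*q)
V = 18 (V = 2 + (4 - 1*0)² = 2 + (4 + 0)² = 2 + 4² = 2 + 16 = 18)
J = 1539 (J = (39 + 18)*27 = 57*27 = 1539)
c = 28252 (c = (-337 + 1539) + (-10 + 5*123*44) = 1202 + (-10 + 27060) = 1202 + 27050 = 28252)
√(-8778 + c) = √(-8778 + 28252) = √19474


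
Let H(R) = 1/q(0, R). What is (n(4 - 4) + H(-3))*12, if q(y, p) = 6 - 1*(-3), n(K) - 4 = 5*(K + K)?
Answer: 148/3 ≈ 49.333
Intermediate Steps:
n(K) = 4 + 10*K (n(K) = 4 + 5*(K + K) = 4 + 5*(2*K) = 4 + 10*K)
q(y, p) = 9 (q(y, p) = 6 + 3 = 9)
H(R) = 1/9
(n(4 - 4) + H(-3))*12 = ((4 + 10*(4 - 4)) + 1/9)*12 = ((4 + 10*0) + 1/9)*12 = ((4 + 0) + 1/9)*12 = (4 + 1/9)*12 = (37/9)*12 = 148/3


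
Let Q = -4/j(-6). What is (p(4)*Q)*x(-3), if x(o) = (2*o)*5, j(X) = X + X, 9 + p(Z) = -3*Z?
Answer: 210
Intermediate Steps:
p(Z) = -9 - 3*Z
j(X) = 2*X
Q = ⅓ (Q = -4/(2*(-6)) = -4/(-12) = -4*(-1/12) = ⅓ ≈ 0.33333)
x(o) = 10*o
(p(4)*Q)*x(-3) = ((-9 - 3*4)*(⅓))*(10*(-3)) = ((-9 - 12)*(⅓))*(-30) = -21*⅓*(-30) = -7*(-30) = 210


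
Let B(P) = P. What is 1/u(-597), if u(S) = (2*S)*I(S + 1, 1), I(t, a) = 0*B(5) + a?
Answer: -1/1194 ≈ -0.00083752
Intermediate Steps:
I(t, a) = a (I(t, a) = 0*5 + a = 0 + a = a)
u(S) = 2*S (u(S) = (2*S)*1 = 2*S)
1/u(-597) = 1/(2*(-597)) = 1/(-1194) = -1/1194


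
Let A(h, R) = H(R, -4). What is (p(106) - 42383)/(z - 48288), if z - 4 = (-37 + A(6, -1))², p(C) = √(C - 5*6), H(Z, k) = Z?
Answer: 42383/46840 - √19/23420 ≈ 0.90466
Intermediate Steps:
p(C) = √(-30 + C) (p(C) = √(C - 30) = √(-30 + C))
A(h, R) = R
z = 1448 (z = 4 + (-37 - 1)² = 4 + (-38)² = 4 + 1444 = 1448)
(p(106) - 42383)/(z - 48288) = (√(-30 + 106) - 42383)/(1448 - 48288) = (√76 - 42383)/(-46840) = (2*√19 - 42383)*(-1/46840) = (-42383 + 2*√19)*(-1/46840) = 42383/46840 - √19/23420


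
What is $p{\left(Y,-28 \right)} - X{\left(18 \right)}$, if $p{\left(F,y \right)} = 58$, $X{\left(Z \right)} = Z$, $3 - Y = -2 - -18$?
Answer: $40$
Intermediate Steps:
$Y = -13$ ($Y = 3 - \left(-2 - -18\right) = 3 - \left(-2 + 18\right) = 3 - 16 = -13$)
$p{\left(Y,-28 \right)} - X{\left(18 \right)} = 58 - 18 = 40$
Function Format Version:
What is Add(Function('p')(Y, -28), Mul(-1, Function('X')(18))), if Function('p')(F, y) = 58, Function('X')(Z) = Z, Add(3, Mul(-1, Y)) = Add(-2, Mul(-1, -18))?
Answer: 40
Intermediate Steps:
Y = -13 (Y = Add(3, Mul(-1, Add(-2, Mul(-1, -18)))) = Add(3, Mul(-1, Add(-2, 18))) = Add(3, Mul(-1, 16)) = Add(3, -16) = -13)
Add(Function('p')(Y, -28), Mul(-1, Function('X')(18))) = Add(58, Mul(-1, 18)) = Add(58, -18) = 40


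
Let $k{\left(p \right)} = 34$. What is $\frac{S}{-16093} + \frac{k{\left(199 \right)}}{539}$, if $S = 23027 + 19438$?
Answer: $- \frac{15271}{5929} \approx -2.5756$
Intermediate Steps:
$S = 42465$
$\frac{S}{-16093} + \frac{k{\left(199 \right)}}{539} = \frac{42465}{-16093} + \frac{34}{539} = 42465 \left(- \frac{1}{16093}\right) + 34 \cdot \frac{1}{539} = - \frac{2235}{847} + \frac{34}{539} = - \frac{15271}{5929}$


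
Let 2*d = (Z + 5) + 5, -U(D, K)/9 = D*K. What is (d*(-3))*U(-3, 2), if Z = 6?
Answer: -1296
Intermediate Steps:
U(D, K) = -9*D*K
d = 8 (d = ((6 + 5) + 5)/2 = (11 + 5)/2 = (½)*16 = 8)
(d*(-3))*U(-3, 2) = (8*(-3))*(-9*(-3)*2) = -24*54 = -1296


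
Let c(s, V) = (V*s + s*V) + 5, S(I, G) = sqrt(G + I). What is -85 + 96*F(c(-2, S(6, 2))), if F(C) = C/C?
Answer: 11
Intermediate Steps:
c(s, V) = 5 + 2*V*s (c(s, V) = (V*s + V*s) + 5 = 2*V*s + 5 = 5 + 2*V*s)
F(C) = 1
-85 + 96*F(c(-2, S(6, 2))) = -85 + 96*1 = -85 + 96 = 11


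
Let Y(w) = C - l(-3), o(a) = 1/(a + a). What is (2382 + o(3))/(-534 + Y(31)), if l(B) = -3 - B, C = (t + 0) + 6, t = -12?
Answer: -14293/3240 ≈ -4.4114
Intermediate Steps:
C = -6 (C = (-12 + 0) + 6 = -12 + 6 = -6)
o(a) = 1/(2*a)
Y(w) = -6 (Y(w) = -6 - (-3 - 1*(-3)) = -6 - (-3 + 3) = -6 - 1*0 = -6 + 0 = -6)
(2382 + o(3))/(-534 + Y(31)) = (2382 + (½)/3)/(-534 - 6) = (2382 + (½)*(⅓))/(-540) = (2382 + ⅙)*(-1/540) = (14293/6)*(-1/540) = -14293/3240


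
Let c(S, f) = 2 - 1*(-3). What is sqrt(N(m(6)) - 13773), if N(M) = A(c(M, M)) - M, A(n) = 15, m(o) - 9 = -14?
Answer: I*sqrt(13753) ≈ 117.27*I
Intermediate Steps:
c(S, f) = 5 (c(S, f) = 2 + 3 = 5)
m(o) = -5 (m(o) = 9 - 14 = -5)
N(M) = 15 - M
sqrt(N(m(6)) - 13773) = sqrt((15 - 1*(-5)) - 13773) = sqrt((15 + 5) - 13773) = sqrt(20 - 13773) = sqrt(-13753) = I*sqrt(13753)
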